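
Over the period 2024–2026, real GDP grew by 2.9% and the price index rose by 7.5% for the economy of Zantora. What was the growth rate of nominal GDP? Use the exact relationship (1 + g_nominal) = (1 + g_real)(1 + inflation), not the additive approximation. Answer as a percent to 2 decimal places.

10.62%

(1 + g_nom) = (1 + g_real)(1 + π) = 1.0290 × 1.0750 = 1.10618.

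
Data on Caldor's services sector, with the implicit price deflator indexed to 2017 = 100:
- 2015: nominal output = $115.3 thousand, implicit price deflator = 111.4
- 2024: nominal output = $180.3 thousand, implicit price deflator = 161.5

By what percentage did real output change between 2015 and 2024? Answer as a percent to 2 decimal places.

7.86%

Real output 2015 = 115.3 / 1.114 = 103.50.
Real output 2024 = 180.3 / 1.615 = 111.64.
Real growth = 111.64 / 103.50 − 1 = 0.0786.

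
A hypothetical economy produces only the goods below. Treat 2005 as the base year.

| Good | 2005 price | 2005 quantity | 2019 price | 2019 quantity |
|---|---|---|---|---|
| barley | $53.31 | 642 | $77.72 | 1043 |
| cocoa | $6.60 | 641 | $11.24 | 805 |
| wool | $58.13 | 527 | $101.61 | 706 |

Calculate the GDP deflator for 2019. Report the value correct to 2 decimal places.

Nominal GDP 2019 = 77.72·1043 + 11.24·805 + 101.61·706 = 161846.82.
Real GDP 2019 (at 2005 prices) = 53.31·1043 + 6.60·805 + 58.13·706 = 101955.11.
Deflator = Nominal/Real × 100 = 161846.82/101955.11 × 100 = 158.743.

158.74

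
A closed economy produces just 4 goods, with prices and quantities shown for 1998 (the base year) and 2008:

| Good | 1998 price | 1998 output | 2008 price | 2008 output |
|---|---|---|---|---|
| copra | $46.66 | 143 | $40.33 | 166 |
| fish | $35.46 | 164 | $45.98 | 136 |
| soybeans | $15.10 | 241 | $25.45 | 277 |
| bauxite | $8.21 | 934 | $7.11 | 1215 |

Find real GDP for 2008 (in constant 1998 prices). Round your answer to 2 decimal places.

$26725.97

Real GDP 2008 = Σ (p_1998 × q_2008) = 46.66·166 + 35.46·136 + 15.10·277 + 8.21·1215 = 26725.97.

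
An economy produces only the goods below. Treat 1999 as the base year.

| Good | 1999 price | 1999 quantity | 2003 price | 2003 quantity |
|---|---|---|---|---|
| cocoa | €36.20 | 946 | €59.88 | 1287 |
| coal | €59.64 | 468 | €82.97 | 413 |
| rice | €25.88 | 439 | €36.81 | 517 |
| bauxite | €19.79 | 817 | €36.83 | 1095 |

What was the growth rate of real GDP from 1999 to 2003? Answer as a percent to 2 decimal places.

18.49%

Real GDP 1999 = Nominal GDP 1999 = 36.20·946 + 59.64·468 + 25.88·439 + 19.79·817 = 89686.47.
Real GDP 2003 (at 1999 prices) = 36.20·1287 + 59.64·413 + 25.88·517 + 19.79·1095 = 106270.73.
Real growth = 106270.73/89686.47 − 1 = 0.1849.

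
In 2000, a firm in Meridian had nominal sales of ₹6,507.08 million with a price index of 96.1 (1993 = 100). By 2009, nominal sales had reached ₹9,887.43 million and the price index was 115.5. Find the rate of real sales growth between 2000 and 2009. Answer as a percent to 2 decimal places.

Deflate each year: 2000 → 6507.08/0.961 = 6771.16; 2009 → 9887.43/1.155 = 8560.55.
So real sales changed by 8560.55/6771.16 − 1 = 0.2643, i.e. 26.43%.

26.43%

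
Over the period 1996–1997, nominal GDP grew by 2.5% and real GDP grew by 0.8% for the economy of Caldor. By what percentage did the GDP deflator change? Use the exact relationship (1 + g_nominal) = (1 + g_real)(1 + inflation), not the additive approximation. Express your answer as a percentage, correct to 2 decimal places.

1.69%

(1 + g_nom) = (1 + g_real)(1 + π), so π = 1.0250 / 1.0080 − 1 = 0.01687.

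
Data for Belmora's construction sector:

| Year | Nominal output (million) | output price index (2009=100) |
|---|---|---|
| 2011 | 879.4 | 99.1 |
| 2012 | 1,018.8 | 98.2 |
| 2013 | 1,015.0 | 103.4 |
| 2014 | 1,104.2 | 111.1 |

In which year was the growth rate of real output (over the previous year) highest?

2012: real = 1018.8/0.982 = 1037.47; growth vs 2011 (887.39) = 16.91%.
2013: real = 1015.0/1.034 = 981.62; growth vs 2012 (1037.47) = -5.38%.
2014: real = 1104.2/1.111 = 993.88; growth vs 2013 (981.62) = 1.25%.

2012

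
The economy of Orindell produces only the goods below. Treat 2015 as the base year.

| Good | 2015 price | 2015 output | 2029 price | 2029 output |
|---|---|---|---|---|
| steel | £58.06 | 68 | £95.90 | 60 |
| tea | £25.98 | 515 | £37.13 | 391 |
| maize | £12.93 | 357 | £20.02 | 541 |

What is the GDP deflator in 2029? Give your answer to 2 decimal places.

150.71

Nominal GDP 2029 = 95.90·60 + 37.13·391 + 20.02·541 = 31102.65.
Real GDP 2029 (at 2015 prices) = 58.06·60 + 25.98·391 + 12.93·541 = 20636.91.
Deflator = Nominal/Real × 100 = 31102.65/20636.91 × 100 = 150.714.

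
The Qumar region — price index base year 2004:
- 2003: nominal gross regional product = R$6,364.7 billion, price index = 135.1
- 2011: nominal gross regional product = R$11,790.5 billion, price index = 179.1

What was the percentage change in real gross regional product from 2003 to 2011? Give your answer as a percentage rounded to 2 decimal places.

Real gross regional product 2003 = 6364.7 / 1.351 = 4711.10.
Real gross regional product 2011 = 11790.5 / 1.791 = 6583.19.
Real growth = 6583.19 / 4711.10 − 1 = 0.3974.

39.74%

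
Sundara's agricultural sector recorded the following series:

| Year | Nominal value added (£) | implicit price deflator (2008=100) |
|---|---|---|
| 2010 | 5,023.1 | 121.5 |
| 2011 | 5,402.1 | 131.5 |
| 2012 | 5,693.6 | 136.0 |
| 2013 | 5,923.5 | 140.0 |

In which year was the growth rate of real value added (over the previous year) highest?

2012

2011: real = 5402.1/1.315 = 4108.06; growth vs 2010 (4134.24) = -0.63%.
2012: real = 5693.6/1.360 = 4186.47; growth vs 2011 (4108.06) = 1.91%.
2013: real = 5923.5/1.400 = 4231.07; growth vs 2012 (4186.47) = 1.07%.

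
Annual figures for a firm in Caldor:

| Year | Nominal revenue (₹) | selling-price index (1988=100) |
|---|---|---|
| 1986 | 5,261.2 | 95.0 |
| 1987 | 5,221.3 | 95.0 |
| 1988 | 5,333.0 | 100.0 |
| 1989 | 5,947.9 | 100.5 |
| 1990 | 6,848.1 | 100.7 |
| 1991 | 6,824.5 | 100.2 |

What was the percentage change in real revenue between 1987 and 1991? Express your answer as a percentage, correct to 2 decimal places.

Real revenue 1987 = 5221.3/0.950 = 5496.11.
Real revenue 1991 = 6824.5/1.002 = 6810.88.
Change = 6810.88/5496.11 − 1 = 0.2392.

23.92%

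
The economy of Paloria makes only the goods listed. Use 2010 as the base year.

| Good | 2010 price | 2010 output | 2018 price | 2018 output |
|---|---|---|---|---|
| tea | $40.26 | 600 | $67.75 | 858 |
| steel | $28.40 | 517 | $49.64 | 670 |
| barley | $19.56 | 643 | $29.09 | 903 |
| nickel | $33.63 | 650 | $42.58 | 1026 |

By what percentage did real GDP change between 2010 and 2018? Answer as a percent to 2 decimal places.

44.30%

Real GDP 2010 = Nominal GDP 2010 = 40.26·600 + 28.40·517 + 19.56·643 + 33.63·650 = 73275.38.
Real GDP 2018 (at 2010 prices) = 40.26·858 + 28.40·670 + 19.56·903 + 33.63·1026 = 105738.14.
Real growth = 105738.14/73275.38 − 1 = 0.4430.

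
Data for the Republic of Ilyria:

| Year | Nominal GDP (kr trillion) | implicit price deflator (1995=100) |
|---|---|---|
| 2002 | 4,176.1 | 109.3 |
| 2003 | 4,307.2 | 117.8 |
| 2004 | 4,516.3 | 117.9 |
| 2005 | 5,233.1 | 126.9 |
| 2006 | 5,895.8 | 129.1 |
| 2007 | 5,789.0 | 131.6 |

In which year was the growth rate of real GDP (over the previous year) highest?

2003: real = 4307.2/1.178 = 3656.37; growth vs 2002 (3820.77) = -4.30%.
2004: real = 4516.3/1.179 = 3830.62; growth vs 2003 (3656.37) = 4.77%.
2005: real = 5233.1/1.269 = 4123.80; growth vs 2004 (3830.62) = 7.65%.
2006: real = 5895.8/1.291 = 4566.85; growth vs 2005 (4123.80) = 10.74%.
2007: real = 5789.0/1.316 = 4398.94; growth vs 2006 (4566.85) = -3.68%.

2006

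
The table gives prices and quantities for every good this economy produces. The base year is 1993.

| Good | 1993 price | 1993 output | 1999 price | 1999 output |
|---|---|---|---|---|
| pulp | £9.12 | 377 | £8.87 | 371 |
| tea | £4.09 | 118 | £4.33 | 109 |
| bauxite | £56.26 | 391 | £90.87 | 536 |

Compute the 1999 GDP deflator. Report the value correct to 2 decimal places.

Nominal GDP 1999 = 8.87·371 + 4.33·109 + 90.87·536 = 52469.06.
Real GDP 1999 (at 1993 prices) = 9.12·371 + 4.09·109 + 56.26·536 = 33984.69.
Deflator = Nominal/Real × 100 = 52469.06/33984.69 × 100 = 154.390.

154.39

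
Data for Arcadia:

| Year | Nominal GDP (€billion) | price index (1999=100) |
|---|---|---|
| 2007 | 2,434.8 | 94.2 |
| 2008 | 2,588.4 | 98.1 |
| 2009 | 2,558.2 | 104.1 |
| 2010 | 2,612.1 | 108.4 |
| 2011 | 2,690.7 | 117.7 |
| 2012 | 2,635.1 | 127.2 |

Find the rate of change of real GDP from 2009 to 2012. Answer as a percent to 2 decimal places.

Real GDP 2009 = 2558.2/1.041 = 2457.44.
Real GDP 2012 = 2635.1/1.272 = 2071.62.
Change = 2071.62/2457.44 − 1 = -0.1570.

-15.70%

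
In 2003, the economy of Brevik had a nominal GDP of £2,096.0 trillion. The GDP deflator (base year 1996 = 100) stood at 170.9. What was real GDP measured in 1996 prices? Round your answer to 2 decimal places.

Real GDP = Nominal / (GDP deflator/100) = 2096.0 / 1.709 = 1226.45.

£1,226.45 trillion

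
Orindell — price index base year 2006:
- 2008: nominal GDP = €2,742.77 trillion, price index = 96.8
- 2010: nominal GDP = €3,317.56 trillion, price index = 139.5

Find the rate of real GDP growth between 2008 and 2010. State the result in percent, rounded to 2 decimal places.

Deflate each year: 2008 → 2742.77/0.968 = 2833.44; 2010 → 3317.56/1.395 = 2378.18.
So real GDP changed by 2378.18/2833.44 − 1 = -0.1607, i.e. -16.07%.

-16.07%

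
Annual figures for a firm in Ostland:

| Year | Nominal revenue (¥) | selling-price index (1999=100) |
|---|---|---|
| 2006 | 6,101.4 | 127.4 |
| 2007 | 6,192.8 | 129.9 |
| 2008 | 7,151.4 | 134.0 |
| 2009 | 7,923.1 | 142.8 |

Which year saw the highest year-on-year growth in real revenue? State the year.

2007: real = 6192.8/1.299 = 4767.36; growth vs 2006 (4789.17) = -0.46%.
2008: real = 7151.4/1.340 = 5336.87; growth vs 2007 (4767.36) = 11.95%.
2009: real = 7923.1/1.428 = 5548.39; growth vs 2008 (5336.87) = 3.96%.

2008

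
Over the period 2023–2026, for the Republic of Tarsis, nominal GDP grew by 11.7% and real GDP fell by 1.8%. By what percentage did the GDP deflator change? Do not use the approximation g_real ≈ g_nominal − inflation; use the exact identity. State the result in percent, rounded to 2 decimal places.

(1 + g_nom) = (1 + g_real)(1 + π), so π = 1.1170 / 0.9820 − 1 = 0.13747.

13.75%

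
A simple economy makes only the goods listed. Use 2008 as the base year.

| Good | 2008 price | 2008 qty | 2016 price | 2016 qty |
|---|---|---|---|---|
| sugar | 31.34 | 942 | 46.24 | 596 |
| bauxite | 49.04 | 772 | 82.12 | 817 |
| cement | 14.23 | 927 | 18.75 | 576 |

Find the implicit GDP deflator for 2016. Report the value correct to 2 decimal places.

157.53

Nominal GDP 2016 = 46.24·596 + 82.12·817 + 18.75·576 = 105451.08.
Real GDP 2016 (at 2008 prices) = 31.34·596 + 49.04·817 + 14.23·576 = 66940.80.
Deflator = Nominal/Real × 100 = 105451.08/66940.80 × 100 = 157.529.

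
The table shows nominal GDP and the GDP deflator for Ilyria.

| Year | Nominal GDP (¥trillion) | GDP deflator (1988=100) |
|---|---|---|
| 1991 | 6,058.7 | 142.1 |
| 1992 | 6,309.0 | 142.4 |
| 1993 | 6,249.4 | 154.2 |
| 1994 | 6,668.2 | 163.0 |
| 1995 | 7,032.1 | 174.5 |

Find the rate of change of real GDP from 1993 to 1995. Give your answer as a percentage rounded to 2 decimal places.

Real GDP 1993 = 6249.4/1.542 = 4052.79.
Real GDP 1995 = 7032.1/1.745 = 4029.86.
Change = 4029.86/4052.79 − 1 = -0.0057.

-0.57%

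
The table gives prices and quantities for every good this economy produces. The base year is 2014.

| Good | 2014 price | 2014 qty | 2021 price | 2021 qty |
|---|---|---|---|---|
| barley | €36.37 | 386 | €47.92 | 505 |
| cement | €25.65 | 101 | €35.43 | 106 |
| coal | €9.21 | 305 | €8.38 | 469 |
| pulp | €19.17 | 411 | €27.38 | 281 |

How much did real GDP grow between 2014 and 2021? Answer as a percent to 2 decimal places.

12.72%

Real GDP 2014 = Nominal GDP 2014 = 36.37·386 + 25.65·101 + 9.21·305 + 19.17·411 = 27317.39.
Real GDP 2021 (at 2014 prices) = 36.37·505 + 25.65·106 + 9.21·469 + 19.17·281 = 30792.01.
Real growth = 30792.01/27317.39 − 1 = 0.1272.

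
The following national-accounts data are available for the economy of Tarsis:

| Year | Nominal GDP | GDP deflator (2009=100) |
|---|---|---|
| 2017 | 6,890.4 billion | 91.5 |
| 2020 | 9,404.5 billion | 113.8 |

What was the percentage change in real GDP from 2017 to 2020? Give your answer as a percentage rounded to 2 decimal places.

9.74%

Real GDP 2017 = 6890.4 / 0.915 = 7530.49.
Real GDP 2020 = 9404.5 / 1.138 = 8264.06.
Real growth = 8264.06 / 7530.49 − 1 = 0.0974.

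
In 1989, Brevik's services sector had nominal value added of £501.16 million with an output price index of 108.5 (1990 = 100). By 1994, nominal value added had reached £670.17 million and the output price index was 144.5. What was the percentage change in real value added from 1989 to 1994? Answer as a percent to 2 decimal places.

0.41%

Real value added 1989 = 501.16 / 1.085 = 461.90.
Real value added 1994 = 670.17 / 1.445 = 463.79.
Real growth = 463.79 / 461.90 − 1 = 0.0041.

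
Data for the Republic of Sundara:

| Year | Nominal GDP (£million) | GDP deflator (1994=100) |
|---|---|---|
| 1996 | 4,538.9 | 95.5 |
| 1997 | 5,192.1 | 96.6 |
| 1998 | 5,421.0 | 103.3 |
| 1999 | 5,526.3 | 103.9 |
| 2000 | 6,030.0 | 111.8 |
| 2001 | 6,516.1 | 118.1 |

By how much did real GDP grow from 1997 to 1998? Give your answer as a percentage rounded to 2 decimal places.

-2.36%

Real GDP 1997 = 5192.1/0.966 = 5374.84.
Real GDP 1998 = 5421.0/1.033 = 5247.82.
Change = 5247.82/5374.84 − 1 = -0.0236.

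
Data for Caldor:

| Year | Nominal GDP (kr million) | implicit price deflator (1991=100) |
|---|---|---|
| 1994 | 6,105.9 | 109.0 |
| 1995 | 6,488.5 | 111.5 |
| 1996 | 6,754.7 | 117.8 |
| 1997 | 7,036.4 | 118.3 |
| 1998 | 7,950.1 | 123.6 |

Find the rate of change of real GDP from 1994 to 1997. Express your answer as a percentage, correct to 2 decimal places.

Real GDP 1994 = 6105.9/1.090 = 5601.74.
Real GDP 1997 = 7036.4/1.183 = 5947.93.
Change = 5947.93/5601.74 − 1 = 0.0618.

6.18%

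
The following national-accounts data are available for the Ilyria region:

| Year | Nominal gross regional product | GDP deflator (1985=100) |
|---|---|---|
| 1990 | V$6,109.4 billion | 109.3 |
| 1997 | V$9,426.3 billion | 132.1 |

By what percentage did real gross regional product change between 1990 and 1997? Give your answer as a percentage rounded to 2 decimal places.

27.66%

Deflate each year: 1990 → 6109.4/1.093 = 5589.57; 1997 → 9426.3/1.321 = 7135.73.
So real gross regional product changed by 7135.73/5589.57 − 1 = 0.2766, i.e. 27.66%.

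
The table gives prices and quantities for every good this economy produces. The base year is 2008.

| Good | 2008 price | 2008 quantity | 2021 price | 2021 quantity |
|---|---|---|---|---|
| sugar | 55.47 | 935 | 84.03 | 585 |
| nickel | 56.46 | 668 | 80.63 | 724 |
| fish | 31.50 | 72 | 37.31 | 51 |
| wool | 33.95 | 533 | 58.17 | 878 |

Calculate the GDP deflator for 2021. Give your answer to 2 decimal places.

Nominal GDP 2021 = 84.03·585 + 80.63·724 + 37.31·51 + 58.17·878 = 160509.74.
Real GDP 2021 (at 2008 prices) = 55.47·585 + 56.46·724 + 31.50·51 + 33.95·878 = 104741.59.
Deflator = Nominal/Real × 100 = 160509.74/104741.59 × 100 = 153.244.

153.24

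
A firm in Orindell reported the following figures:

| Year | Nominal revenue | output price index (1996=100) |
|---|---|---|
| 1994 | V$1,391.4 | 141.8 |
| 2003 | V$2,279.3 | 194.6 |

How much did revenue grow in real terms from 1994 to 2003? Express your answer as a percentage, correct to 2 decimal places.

Real revenue 1994 = 1391.4 / 1.418 = 981.24.
Real revenue 2003 = 2279.3 / 1.946 = 1171.27.
Real growth = 1171.27 / 981.24 − 1 = 0.1937.

19.37%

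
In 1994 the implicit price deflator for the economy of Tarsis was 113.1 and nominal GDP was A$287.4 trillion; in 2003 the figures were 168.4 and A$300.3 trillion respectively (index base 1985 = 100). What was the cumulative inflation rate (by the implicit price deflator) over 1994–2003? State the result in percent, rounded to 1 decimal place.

Price-level change = 168.4 / 113.1 − 1 = 0.4889.

48.9%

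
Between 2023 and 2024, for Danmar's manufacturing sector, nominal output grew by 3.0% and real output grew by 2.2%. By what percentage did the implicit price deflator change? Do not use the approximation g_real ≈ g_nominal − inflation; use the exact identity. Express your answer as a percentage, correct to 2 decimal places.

0.78%

(1 + g_nom) = (1 + g_real)(1 + π), so π = 1.0300 / 1.0220 − 1 = 0.00783.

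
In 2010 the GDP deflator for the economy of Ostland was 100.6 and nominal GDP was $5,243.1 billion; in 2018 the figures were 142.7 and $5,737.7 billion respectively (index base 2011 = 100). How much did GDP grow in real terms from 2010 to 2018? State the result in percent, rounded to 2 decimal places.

-22.85%

Deflate each year: 2010 → 5243.1/1.006 = 5211.83; 2018 → 5737.7/1.427 = 4020.81.
So real GDP changed by 4020.81/5211.83 − 1 = -0.2285, i.e. -22.85%.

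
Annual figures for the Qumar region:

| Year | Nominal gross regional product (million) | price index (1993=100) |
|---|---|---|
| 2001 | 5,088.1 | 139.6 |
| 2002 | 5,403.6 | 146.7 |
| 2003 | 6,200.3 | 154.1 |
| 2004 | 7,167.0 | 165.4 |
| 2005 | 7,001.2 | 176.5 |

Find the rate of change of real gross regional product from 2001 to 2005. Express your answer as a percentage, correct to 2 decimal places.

Real gross regional product 2001 = 5088.1/1.396 = 3644.77.
Real gross regional product 2005 = 7001.2/1.765 = 3966.69.
Change = 3966.69/3644.77 − 1 = 0.0883.

8.83%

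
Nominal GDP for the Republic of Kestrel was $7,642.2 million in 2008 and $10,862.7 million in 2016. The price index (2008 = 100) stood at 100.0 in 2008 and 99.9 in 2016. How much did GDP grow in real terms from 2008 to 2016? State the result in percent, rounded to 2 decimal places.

Deflate each year: 2008 → 7642.2/1.000 = 7642.20; 2016 → 10862.7/0.999 = 10873.57.
So real GDP changed by 10873.57/7642.20 − 1 = 0.4228, i.e. 42.28%.

42.28%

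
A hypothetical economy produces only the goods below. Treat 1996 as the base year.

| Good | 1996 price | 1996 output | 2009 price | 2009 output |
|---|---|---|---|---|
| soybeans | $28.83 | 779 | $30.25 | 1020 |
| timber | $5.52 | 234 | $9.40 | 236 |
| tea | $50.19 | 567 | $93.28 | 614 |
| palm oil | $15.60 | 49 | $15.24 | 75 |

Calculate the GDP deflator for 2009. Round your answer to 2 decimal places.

145.93

Nominal GDP 2009 = 30.25·1020 + 9.40·236 + 93.28·614 + 15.24·75 = 91490.32.
Real GDP 2009 (at 1996 prices) = 28.83·1020 + 5.52·236 + 50.19·614 + 15.60·75 = 62695.98.
Deflator = Nominal/Real × 100 = 91490.32/62695.98 × 100 = 145.927.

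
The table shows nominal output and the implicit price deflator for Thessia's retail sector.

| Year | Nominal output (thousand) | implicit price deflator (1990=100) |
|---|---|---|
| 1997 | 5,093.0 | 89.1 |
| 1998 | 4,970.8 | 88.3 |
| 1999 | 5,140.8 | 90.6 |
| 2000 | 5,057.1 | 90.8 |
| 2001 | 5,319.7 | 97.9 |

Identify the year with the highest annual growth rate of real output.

1998: real = 4970.8/0.883 = 5629.45; growth vs 1997 (5716.05) = -1.52%.
1999: real = 5140.8/0.906 = 5674.17; growth vs 1998 (5629.45) = 0.79%.
2000: real = 5057.1/0.908 = 5569.49; growth vs 1999 (5674.17) = -1.84%.
2001: real = 5319.7/0.979 = 5433.81; growth vs 2000 (5569.49) = -2.44%.

1999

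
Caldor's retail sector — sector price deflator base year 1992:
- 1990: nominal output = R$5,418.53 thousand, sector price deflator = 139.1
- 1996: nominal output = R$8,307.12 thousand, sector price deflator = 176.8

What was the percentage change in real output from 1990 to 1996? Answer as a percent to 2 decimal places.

Deflate each year: 1990 → 5418.53/1.391 = 3895.42; 1996 → 8307.12/1.768 = 4698.60.
So real output changed by 4698.60/3895.42 − 1 = 0.2062, i.e. 20.62%.

20.62%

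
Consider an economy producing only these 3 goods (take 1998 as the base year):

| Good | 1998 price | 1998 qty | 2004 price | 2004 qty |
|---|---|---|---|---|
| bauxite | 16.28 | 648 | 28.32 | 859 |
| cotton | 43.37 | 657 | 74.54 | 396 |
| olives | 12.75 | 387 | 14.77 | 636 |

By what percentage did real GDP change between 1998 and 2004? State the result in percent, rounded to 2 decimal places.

-10.71%

Real GDP 1998 = Nominal GDP 1998 = 16.28·648 + 43.37·657 + 12.75·387 = 43977.78.
Real GDP 2004 (at 1998 prices) = 16.28·859 + 43.37·396 + 12.75·636 = 39268.04.
Real growth = 39268.04/43977.78 − 1 = -0.1071.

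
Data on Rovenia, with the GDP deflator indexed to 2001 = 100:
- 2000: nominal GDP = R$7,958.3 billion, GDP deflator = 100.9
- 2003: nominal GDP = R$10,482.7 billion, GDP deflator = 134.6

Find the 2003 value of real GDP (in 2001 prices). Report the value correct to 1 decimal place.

R$7,788.0 billion

Real GDP = Nominal / (GDP deflator/100) = 10482.7 / 1.346 = 7788.04.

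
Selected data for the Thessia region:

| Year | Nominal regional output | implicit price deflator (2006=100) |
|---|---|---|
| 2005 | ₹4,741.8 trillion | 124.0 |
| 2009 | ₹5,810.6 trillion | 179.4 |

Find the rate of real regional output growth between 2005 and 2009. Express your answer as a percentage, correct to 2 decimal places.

Real regional output 2005 = 4741.8 / 1.240 = 3824.03.
Real regional output 2009 = 5810.6 / 1.794 = 3238.91.
Real growth = 3238.91 / 3824.03 − 1 = -0.1530.

-15.30%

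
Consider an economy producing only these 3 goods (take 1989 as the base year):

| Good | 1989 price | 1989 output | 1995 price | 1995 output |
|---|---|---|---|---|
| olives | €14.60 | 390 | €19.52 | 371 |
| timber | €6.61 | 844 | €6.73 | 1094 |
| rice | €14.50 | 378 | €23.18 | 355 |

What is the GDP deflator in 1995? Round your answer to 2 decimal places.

128.31

Nominal GDP 1995 = 19.52·371 + 6.73·1094 + 23.18·355 = 22833.44.
Real GDP 1995 (at 1989 prices) = 14.60·371 + 6.61·1094 + 14.50·355 = 17795.44.
Deflator = Nominal/Real × 100 = 22833.44/17795.44 × 100 = 128.311.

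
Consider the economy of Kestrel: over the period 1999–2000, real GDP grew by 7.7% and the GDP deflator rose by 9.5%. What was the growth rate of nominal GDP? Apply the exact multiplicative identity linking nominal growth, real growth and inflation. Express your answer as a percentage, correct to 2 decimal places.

17.93%

(1 + g_nom) = (1 + g_real)(1 + π) = 1.0770 × 1.0950 = 1.17932.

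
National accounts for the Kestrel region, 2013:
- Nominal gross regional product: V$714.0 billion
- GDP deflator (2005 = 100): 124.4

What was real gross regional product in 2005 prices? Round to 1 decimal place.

Real gross regional product = Nominal / (GDP deflator/100) = 714.0 / 1.244 = 573.95.

V$574.0 billion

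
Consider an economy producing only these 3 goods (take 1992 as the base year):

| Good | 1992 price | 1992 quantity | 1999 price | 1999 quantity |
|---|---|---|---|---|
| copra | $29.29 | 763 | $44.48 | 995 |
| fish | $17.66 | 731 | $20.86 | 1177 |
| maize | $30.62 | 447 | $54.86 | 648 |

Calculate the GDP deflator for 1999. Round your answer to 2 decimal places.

Nominal GDP 1999 = 44.48·995 + 20.86·1177 + 54.86·648 = 104359.10.
Real GDP 1999 (at 1992 prices) = 29.29·995 + 17.66·1177 + 30.62·648 = 69771.13.
Deflator = Nominal/Real × 100 = 104359.10/69771.13 × 100 = 149.573.

149.57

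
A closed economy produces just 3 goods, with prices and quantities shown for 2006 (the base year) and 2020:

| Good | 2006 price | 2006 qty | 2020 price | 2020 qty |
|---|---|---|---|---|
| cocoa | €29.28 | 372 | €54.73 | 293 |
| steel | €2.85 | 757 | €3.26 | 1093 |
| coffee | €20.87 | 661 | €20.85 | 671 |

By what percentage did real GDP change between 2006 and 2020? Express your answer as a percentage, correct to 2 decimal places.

-4.27%

Real GDP 2006 = Nominal GDP 2006 = 29.28·372 + 2.85·757 + 20.87·661 = 26844.68.
Real GDP 2020 (at 2006 prices) = 29.28·293 + 2.85·1093 + 20.87·671 = 25697.86.
Real growth = 25697.86/26844.68 − 1 = -0.0427.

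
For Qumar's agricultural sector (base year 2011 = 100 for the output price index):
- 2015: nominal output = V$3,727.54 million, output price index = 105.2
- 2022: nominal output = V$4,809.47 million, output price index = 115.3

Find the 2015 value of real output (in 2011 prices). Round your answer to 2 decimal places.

Real output = Nominal / (output price index/100) = 3727.54 / 1.052 = 3543.29.

V$3,543.29 million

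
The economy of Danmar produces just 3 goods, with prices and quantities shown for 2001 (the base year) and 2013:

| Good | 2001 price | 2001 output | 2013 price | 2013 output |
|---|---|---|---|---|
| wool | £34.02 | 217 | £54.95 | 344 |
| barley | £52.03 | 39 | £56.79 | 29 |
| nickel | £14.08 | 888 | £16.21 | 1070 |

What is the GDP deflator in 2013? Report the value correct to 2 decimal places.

Nominal GDP 2013 = 54.95·344 + 56.79·29 + 16.21·1070 = 37894.41.
Real GDP 2013 (at 2001 prices) = 34.02·344 + 52.03·29 + 14.08·1070 = 28277.35.
Deflator = Nominal/Real × 100 = 37894.41/28277.35 × 100 = 134.010.

134.01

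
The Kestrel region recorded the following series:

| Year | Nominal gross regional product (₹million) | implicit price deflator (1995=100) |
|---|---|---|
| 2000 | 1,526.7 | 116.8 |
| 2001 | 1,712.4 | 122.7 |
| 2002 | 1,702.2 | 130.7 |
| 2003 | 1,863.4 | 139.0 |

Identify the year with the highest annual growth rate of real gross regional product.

2001

2001: real = 1712.4/1.227 = 1395.60; growth vs 2000 (1307.11) = 6.77%.
2002: real = 1702.2/1.307 = 1302.37; growth vs 2001 (1395.60) = -6.68%.
2003: real = 1863.4/1.390 = 1340.58; growth vs 2002 (1302.37) = 2.93%.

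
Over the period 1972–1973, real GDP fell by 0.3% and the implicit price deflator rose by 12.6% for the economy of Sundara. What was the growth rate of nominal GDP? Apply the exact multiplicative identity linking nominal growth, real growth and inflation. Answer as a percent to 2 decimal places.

(1 + g_nom) = (1 + g_real)(1 + π) = 0.9970 × 1.1260 = 1.12262.

12.26%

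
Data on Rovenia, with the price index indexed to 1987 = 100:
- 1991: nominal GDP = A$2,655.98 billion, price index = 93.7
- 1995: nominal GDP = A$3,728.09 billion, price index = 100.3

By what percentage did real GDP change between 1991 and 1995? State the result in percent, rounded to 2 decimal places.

31.13%

Deflate each year: 1991 → 2655.98/0.937 = 2834.56; 1995 → 3728.09/1.003 = 3716.94.
So real GDP changed by 3716.94/2834.56 − 1 = 0.3113, i.e. 31.13%.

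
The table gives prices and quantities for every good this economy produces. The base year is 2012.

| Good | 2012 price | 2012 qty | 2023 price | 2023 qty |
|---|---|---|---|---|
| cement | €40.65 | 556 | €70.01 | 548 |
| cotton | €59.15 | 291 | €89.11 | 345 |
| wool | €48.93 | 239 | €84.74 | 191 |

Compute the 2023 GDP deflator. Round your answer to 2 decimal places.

163.94

Nominal GDP 2023 = 70.01·548 + 89.11·345 + 84.74·191 = 85293.77.
Real GDP 2023 (at 2012 prices) = 40.65·548 + 59.15·345 + 48.93·191 = 52028.58.
Deflator = Nominal/Real × 100 = 85293.77/52028.58 × 100 = 163.936.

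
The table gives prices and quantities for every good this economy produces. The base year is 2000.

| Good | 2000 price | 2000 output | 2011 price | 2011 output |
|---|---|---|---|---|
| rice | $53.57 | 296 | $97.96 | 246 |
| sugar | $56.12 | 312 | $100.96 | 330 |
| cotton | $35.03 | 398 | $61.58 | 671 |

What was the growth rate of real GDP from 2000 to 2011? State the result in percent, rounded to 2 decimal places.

16.69%

Real GDP 2000 = Nominal GDP 2000 = 53.57·296 + 56.12·312 + 35.03·398 = 47308.10.
Real GDP 2011 (at 2000 prices) = 53.57·246 + 56.12·330 + 35.03·671 = 55202.95.
Real growth = 55202.95/47308.10 − 1 = 0.1669.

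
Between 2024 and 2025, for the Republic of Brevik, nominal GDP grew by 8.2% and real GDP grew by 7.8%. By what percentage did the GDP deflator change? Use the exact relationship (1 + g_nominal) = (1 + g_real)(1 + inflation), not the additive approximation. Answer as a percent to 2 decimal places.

0.37%

(1 + g_nom) = (1 + g_real)(1 + π), so π = 1.0820 / 1.0780 − 1 = 0.00371.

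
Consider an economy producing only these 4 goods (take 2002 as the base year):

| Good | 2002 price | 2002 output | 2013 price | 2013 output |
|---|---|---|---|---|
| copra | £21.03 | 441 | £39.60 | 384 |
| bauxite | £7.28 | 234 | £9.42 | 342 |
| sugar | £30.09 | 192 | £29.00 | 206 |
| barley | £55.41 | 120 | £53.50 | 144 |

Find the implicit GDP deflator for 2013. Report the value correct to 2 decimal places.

129.76

Nominal GDP 2013 = 39.60·384 + 9.42·342 + 29.00·206 + 53.50·144 = 32106.04.
Real GDP 2013 (at 2002 prices) = 21.03·384 + 7.28·342 + 30.09·206 + 55.41·144 = 24742.86.
Deflator = Nominal/Real × 100 = 32106.04/24742.86 × 100 = 129.759.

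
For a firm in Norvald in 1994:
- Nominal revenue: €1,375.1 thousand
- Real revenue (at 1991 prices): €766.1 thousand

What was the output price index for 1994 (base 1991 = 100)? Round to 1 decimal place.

output price index = (Nominal / Real) × 100 = 1375.1 / 766.1 × 100 = 179.49.

179.5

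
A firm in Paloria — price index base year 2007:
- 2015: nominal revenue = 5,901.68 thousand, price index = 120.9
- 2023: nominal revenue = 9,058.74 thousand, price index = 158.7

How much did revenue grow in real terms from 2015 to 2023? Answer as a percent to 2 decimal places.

Real revenue 2015 = 5901.68 / 1.209 = 4881.46.
Real revenue 2023 = 9058.74 / 1.587 = 5708.09.
Real growth = 5708.09 / 4881.46 − 1 = 0.1693.

16.93%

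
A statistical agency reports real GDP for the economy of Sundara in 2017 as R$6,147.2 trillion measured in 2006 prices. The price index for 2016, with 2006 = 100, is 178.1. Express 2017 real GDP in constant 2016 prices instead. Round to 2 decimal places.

R$10,948.16 trillion

Real GDP in 2016 prices = Real GDP in 2006 prices × (P_2016/P_2006) = 6147.2 × 1.781 = 10948.16.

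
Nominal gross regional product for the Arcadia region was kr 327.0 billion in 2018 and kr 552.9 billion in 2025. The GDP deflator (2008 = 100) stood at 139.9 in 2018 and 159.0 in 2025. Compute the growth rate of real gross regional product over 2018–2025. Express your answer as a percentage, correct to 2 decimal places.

48.77%

Real gross regional product 2018 = 327.0 / 1.399 = 233.74.
Real gross regional product 2025 = 552.9 / 1.590 = 347.74.
Real growth = 347.74 / 233.74 − 1 = 0.4877.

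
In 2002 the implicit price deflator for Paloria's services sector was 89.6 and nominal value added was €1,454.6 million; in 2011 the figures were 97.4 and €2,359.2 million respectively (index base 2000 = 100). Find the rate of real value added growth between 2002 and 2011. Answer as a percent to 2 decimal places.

49.20%

Real value added 2002 = 1454.6 / 0.896 = 1623.44.
Real value added 2011 = 2359.2 / 0.974 = 2422.18.
Real growth = 2422.18 / 1623.44 − 1 = 0.4920.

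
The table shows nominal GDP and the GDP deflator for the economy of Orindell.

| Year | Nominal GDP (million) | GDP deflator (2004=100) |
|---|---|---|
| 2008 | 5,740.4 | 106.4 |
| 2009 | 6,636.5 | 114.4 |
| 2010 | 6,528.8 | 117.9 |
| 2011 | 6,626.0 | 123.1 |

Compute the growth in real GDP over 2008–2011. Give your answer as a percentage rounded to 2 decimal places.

Real GDP 2008 = 5740.4/1.064 = 5395.11.
Real GDP 2011 = 6626.0/1.231 = 5382.62.
Change = 5382.62/5395.11 − 1 = -0.0023.

-0.23%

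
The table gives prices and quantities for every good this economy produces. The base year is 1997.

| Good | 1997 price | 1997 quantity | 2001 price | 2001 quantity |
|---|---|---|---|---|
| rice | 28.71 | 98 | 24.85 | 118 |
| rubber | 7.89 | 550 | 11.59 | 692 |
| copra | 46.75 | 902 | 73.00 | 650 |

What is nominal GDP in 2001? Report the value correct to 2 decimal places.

Nominal GDP 2001 = Σ (p_2001 × q_2001) = 24.85·118 + 11.59·692 + 73.00·650 = 58402.58.

58402.58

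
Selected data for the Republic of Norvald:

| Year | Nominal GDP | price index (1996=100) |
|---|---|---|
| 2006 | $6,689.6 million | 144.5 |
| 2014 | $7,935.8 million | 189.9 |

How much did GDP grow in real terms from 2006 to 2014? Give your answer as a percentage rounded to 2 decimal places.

-9.73%

Deflate each year: 2006 → 6689.6/1.445 = 4629.48; 2014 → 7935.8/1.899 = 4178.94.
So real GDP changed by 4178.94/4629.48 − 1 = -0.0973, i.e. -9.73%.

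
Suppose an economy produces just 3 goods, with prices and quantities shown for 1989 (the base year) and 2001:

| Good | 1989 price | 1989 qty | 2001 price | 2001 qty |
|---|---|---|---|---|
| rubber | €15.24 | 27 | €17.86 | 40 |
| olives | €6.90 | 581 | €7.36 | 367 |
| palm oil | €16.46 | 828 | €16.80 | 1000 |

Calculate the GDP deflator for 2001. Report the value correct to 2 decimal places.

103.13

Nominal GDP 2001 = 17.86·40 + 7.36·367 + 16.80·1000 = 20215.52.
Real GDP 2001 (at 1989 prices) = 15.24·40 + 6.90·367 + 16.46·1000 = 19601.90.
Deflator = Nominal/Real × 100 = 20215.52/19601.90 × 100 = 103.130.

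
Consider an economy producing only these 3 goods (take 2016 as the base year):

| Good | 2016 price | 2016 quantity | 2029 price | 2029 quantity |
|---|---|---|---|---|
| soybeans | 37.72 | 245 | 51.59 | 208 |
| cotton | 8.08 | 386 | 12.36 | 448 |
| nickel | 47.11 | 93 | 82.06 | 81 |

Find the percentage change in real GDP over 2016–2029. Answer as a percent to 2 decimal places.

Real GDP 2016 = Nominal GDP 2016 = 37.72·245 + 8.08·386 + 47.11·93 = 16741.51.
Real GDP 2029 (at 2016 prices) = 37.72·208 + 8.08·448 + 47.11·81 = 15281.51.
Real growth = 15281.51/16741.51 − 1 = -0.0872.

-8.72%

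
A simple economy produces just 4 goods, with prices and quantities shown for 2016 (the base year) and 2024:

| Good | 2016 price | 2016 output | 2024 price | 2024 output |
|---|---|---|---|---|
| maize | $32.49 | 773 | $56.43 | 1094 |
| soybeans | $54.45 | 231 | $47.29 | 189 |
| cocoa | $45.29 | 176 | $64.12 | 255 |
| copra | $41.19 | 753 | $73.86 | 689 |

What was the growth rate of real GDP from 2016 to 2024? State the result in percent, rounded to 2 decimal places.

11.85%

Real GDP 2016 = Nominal GDP 2016 = 32.49·773 + 54.45·231 + 45.29·176 + 41.19·753 = 76679.83.
Real GDP 2024 (at 2016 prices) = 32.49·1094 + 54.45·189 + 45.29·255 + 41.19·689 = 85763.97.
Real growth = 85763.97/76679.83 − 1 = 0.1185.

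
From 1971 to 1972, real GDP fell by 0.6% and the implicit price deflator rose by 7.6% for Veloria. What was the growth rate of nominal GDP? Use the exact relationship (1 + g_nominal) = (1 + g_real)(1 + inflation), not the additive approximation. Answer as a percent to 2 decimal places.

6.95%

(1 + g_nom) = (1 + g_real)(1 + π) = 0.9940 × 1.0760 = 1.06954.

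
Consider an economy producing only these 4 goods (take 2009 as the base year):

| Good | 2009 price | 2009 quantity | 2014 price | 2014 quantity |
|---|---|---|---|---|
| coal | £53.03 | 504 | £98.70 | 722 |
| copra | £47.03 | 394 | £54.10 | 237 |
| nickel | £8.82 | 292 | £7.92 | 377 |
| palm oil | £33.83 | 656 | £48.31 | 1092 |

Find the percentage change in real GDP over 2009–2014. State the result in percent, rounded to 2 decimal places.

28.10%

Real GDP 2009 = Nominal GDP 2009 = 53.03·504 + 47.03·394 + 8.82·292 + 33.83·656 = 70024.86.
Real GDP 2014 (at 2009 prices) = 53.03·722 + 47.03·237 + 8.82·377 + 33.83·1092 = 89701.27.
Real growth = 89701.27/70024.86 − 1 = 0.2810.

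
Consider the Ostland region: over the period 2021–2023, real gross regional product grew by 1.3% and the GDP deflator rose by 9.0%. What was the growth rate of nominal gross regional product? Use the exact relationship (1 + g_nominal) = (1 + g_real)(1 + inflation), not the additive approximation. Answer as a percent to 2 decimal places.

(1 + g_nom) = (1 + g_real)(1 + π) = 1.0130 × 1.0900 = 1.10417.

10.42%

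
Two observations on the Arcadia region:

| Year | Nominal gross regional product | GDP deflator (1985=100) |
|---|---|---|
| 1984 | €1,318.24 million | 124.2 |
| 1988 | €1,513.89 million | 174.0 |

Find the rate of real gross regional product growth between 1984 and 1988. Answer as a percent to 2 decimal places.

Deflate each year: 1984 → 1318.24/1.242 = 1061.38; 1988 → 1513.89/1.740 = 870.05.
So real gross regional product changed by 870.05/1061.38 − 1 = -0.1803, i.e. -18.03%.

-18.03%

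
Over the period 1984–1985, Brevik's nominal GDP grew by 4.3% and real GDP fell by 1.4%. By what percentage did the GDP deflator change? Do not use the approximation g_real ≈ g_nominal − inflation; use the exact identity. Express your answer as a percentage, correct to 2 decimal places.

5.78%

(1 + g_nom) = (1 + g_real)(1 + π), so π = 1.0430 / 0.9860 − 1 = 0.05781.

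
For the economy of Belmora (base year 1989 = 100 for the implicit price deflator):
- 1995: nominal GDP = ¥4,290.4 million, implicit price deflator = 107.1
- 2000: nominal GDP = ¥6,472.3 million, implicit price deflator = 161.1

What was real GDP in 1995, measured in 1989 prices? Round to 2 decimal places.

¥4,005.98 million

Real GDP = Nominal / (implicit price deflator/100) = 4290.4 / 1.071 = 4005.98.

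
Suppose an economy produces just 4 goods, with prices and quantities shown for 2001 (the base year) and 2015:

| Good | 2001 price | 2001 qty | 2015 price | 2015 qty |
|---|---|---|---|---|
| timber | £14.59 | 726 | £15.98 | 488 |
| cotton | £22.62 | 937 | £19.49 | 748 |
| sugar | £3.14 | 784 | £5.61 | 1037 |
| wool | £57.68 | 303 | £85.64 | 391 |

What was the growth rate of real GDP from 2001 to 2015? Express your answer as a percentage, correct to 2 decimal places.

Real GDP 2001 = Nominal GDP 2001 = 14.59·726 + 22.62·937 + 3.14·784 + 57.68·303 = 51726.08.
Real GDP 2015 (at 2001 prices) = 14.59·488 + 22.62·748 + 3.14·1037 + 57.68·391 = 49848.74.
Real growth = 49848.74/51726.08 − 1 = -0.0363.

-3.63%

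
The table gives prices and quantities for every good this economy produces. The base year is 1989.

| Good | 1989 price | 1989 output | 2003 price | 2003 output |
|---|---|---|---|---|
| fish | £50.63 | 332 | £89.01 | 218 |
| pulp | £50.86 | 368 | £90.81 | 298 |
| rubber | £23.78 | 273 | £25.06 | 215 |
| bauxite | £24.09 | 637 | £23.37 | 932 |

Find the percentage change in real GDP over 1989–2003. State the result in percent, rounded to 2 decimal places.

Real GDP 1989 = Nominal GDP 1989 = 50.63·332 + 50.86·368 + 23.78·273 + 24.09·637 = 57362.91.
Real GDP 2003 (at 1989 prices) = 50.63·218 + 50.86·298 + 23.78·215 + 24.09·932 = 53758.20.
Real growth = 53758.20/57362.91 − 1 = -0.0628.

-6.28%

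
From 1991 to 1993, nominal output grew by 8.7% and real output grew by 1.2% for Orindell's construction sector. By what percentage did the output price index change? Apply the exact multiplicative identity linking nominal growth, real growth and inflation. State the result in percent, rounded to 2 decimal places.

7.41%

(1 + g_nom) = (1 + g_real)(1 + π), so π = 1.0870 / 1.0120 − 1 = 0.07411.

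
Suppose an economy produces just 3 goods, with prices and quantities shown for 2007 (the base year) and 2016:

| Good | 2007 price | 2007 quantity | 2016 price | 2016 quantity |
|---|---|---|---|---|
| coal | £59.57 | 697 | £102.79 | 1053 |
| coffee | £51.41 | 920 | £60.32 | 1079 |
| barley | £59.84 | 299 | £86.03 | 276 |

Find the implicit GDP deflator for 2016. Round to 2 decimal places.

Nominal GDP 2016 = 102.79·1053 + 60.32·1079 + 86.03·276 = 197067.43.
Real GDP 2016 (at 2007 prices) = 59.57·1053 + 51.41·1079 + 59.84·276 = 134714.44.
Deflator = Nominal/Real × 100 = 197067.43/134714.44 × 100 = 146.285.

146.29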